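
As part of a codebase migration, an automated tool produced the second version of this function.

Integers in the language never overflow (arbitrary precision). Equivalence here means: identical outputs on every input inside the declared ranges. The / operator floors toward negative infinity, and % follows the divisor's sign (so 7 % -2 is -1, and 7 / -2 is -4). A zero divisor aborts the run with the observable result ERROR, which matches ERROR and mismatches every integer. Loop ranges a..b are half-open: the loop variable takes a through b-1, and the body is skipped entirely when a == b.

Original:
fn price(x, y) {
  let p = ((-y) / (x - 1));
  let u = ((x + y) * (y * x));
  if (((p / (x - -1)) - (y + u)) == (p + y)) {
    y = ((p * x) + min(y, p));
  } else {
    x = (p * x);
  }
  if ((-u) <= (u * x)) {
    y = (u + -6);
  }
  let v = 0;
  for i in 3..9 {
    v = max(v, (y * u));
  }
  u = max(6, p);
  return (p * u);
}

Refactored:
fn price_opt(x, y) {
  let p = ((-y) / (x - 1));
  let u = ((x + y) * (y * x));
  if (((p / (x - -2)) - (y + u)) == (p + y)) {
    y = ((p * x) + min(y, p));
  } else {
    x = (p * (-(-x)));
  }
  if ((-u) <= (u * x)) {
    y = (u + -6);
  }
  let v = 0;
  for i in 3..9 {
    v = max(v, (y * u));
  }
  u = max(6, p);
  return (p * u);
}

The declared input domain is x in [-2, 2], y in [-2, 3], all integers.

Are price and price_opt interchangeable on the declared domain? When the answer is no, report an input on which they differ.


Input x=-2, y=-2: -6 from price versus ERROR from price_opt.
verdict: not equivalent; witness: x=-2, y=-2


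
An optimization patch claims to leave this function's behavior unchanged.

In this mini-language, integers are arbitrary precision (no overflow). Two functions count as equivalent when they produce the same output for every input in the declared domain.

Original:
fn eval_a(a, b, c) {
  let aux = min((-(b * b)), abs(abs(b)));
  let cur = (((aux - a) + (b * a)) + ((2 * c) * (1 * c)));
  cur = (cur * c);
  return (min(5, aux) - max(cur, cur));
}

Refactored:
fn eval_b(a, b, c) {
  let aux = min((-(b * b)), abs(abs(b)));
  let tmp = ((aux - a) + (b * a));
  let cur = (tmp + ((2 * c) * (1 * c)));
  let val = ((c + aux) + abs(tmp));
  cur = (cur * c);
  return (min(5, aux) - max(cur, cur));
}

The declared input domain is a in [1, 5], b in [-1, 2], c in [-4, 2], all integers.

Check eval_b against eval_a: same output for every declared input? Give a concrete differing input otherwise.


Although statement counts differ; and local variable names differ; and min/max/abs usage differs; and arithmetic usage differs, 140/140 inputs agree.
verdict: equivalent


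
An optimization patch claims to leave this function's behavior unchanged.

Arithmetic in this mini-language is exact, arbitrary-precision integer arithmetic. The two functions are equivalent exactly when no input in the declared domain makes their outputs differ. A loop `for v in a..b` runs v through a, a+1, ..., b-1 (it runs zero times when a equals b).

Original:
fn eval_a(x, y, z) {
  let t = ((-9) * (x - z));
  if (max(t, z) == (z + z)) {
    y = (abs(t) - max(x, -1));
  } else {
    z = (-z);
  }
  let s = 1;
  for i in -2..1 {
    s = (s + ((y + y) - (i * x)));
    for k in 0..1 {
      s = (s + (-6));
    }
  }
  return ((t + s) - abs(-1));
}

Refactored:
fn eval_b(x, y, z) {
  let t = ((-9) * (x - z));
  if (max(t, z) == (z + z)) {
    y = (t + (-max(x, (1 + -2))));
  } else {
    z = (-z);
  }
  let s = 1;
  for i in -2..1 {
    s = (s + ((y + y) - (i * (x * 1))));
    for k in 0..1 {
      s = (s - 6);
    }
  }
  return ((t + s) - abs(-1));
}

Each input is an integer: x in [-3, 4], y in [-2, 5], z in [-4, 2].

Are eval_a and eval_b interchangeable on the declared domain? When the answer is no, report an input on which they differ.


These are not equivalent — on x=1, y=-2, z=0 the outputs split (24 vs -84).
eval_a: t := -9 | (max(t, z) == (z + z)): true | y := 8 | s := 1 | iter i=-2: | s := 19 | iter k=0: | s := 13 | iter i=-1: | s := 30 | iter k=0: | s := 24 | iter i=0: | s := 40 | iter k=0: | s := 34 | result 24
eval_b: t := -9 | (max(t, z) == (z + z)): true | y := -10 | s := 1 | iter i=-2: | s := -17 | iter k=0: | s := -23 | iter i=-1: | s := -42 | iter k=0: | s := -48 | iter i=0: | s := -68 | iter k=0: | s := -74 | result -84
verdict: not equivalent; witness: x=1, y=-2, z=0


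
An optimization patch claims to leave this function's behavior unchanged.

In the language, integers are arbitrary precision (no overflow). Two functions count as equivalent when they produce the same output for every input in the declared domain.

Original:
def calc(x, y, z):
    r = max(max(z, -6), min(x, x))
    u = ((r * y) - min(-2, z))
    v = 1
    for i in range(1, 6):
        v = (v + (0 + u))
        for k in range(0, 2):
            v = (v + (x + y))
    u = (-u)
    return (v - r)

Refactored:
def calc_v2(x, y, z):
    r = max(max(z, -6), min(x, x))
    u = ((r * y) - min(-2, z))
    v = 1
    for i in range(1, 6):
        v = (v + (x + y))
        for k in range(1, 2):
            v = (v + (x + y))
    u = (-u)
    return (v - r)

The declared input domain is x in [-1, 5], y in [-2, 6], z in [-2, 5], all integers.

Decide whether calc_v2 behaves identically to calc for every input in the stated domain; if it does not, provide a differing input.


Consider the input x=-1, y=-2, z=-2.
calc: r := -1 | u := 4 | v := 1 | iter i=1: | v := 5 | iter k=0: | v := 2 | iter k=1: | v := -1 | iter i=2: | v := 3 | iter k=0: | v := 0 | iter k=1: | v := -3 | iter i=3: | v := 1 | iter k=0: | v := -2 | iter k=1: | v := -5 | iter i=4: | v := -1 | iter k=0: | v := -4 | iter k=1: | v := -7 | iter i=5: | v := -3 | iter k=0: | v := -6 | iter k=1: | v := -9 | u := -4 | result -8
calc_v2: r := -1 | u := 4 | v := 1 | iter i=1: | v := -2 | iter k=1: | v := -5 | iter i=2: | v := -8 | iter k=1: | v := -11 | iter i=3: | v := -14 | iter k=1: | v := -17 | iter i=4: | v := -20 | iter k=1: | v := -23 | iter i=5: | v := -26 | iter k=1: | v := -29 | u := -4 | result -28
-8 and -28 differ, so these are not the same function on this domain.
verdict: not equivalent; witness: x=-1, y=-2, z=-2


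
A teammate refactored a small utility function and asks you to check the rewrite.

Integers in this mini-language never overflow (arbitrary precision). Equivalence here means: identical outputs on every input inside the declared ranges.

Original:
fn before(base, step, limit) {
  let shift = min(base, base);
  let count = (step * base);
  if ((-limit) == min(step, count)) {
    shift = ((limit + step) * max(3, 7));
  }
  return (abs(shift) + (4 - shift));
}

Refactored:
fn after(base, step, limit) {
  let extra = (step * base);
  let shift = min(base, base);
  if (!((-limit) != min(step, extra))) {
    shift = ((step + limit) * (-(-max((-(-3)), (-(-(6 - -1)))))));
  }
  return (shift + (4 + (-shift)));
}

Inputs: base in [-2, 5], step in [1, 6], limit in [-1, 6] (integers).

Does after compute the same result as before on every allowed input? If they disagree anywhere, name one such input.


Take base=-2, step=1, limit=-1.
before: shift := -2 | count := -2 | ((-limit) == min(step, count)): false | result 8
after: extra := -2 | shift := -2 | (!((-limit) != min(step, extra))): false | result 4
8 against 4: the behavior changed.
verdict: not equivalent; witness: base=-2, step=1, limit=-1


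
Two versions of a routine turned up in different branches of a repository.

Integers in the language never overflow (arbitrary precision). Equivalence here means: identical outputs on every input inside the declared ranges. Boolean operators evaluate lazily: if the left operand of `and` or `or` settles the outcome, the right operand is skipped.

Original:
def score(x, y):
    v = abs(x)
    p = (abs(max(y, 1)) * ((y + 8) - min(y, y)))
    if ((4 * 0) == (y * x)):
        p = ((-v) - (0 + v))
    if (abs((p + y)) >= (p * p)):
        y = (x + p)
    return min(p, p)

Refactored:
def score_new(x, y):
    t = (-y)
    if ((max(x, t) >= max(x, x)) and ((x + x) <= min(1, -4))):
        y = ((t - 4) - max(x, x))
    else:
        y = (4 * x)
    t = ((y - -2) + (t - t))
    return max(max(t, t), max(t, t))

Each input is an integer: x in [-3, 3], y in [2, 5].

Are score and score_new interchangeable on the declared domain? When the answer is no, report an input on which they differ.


Try x=-3, y=2.
score: v becomes 3; next p becomes 16; next ((4 * 0) == (y * x)) evaluates to false; next (abs((p + y)) >= (p * p)) evaluates to false; next final value 16
score_new: t becomes -2; next ((max(x, t) >= max(x, x)) and ((x + x) <= min(1, -4))) evaluates to true; next y becomes -3; next t becomes -1; next final value -1
16 against -1: the behavior changed.
verdict: not equivalent; witness: x=-3, y=2


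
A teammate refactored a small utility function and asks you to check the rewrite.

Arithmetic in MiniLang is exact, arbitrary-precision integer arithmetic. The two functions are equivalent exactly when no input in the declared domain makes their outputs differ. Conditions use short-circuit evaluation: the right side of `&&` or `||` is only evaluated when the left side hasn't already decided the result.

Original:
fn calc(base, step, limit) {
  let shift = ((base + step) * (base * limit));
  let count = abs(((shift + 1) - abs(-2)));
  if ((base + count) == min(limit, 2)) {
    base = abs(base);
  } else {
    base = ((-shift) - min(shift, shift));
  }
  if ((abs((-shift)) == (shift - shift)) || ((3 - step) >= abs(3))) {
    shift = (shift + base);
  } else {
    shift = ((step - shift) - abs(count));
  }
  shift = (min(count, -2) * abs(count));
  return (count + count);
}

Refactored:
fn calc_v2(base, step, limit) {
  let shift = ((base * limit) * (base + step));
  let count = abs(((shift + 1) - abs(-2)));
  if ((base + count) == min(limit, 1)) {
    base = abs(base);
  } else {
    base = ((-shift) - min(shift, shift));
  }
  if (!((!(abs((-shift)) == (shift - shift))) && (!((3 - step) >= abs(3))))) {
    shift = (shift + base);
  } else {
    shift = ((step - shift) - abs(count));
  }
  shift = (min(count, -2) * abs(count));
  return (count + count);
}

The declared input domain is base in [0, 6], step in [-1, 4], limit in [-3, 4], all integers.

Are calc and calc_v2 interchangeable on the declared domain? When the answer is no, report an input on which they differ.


Equivalent. Although `2` became `1`, no input in the stated domain can expose it.
Checked all 336 inputs in the declared domain: the outputs agree on every one.
As a probe, take base=6, step=1, limit=0: calc runs shift=0, then count=1, then ((base + count) == min(limit, 2)) is false, then base=0, then ((abs((-shift)) == (shift - shift)) || ((3 - step) >= abs(3))) is true, then shift=0, then shift=-2, then returns 2; calc_v2 runs shift=0, then count=1, then ((base + count) == min(limit, 1)) is false, then base=0, then (!((!(abs((-shift)) == (shift - shift))) && (!((3 - step) >= abs(3))))) is true, then shift=0, then shift=-2, then returns 2; both end at 2.
verdict: equivalent


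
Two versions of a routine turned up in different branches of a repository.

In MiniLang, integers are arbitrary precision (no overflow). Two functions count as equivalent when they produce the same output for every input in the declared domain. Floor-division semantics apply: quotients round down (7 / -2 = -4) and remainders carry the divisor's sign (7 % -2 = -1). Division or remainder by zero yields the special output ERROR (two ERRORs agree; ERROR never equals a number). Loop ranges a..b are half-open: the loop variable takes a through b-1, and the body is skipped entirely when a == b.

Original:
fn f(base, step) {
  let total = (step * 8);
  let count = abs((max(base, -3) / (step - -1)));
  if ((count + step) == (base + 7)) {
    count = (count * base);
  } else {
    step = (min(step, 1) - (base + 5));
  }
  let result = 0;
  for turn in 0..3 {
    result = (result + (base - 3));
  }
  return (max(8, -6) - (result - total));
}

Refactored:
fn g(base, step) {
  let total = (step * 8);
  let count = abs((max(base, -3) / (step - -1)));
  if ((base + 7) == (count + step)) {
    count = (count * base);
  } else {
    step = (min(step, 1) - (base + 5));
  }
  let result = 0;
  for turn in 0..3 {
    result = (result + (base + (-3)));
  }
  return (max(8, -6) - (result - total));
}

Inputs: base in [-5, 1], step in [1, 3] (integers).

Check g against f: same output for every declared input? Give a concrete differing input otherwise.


Reading the diff, among the changes: arithmetic usage differs.
Spot check at base=-1, step=1 — f: total := 8 | count := 1 | ((count + step) == (base + 7)): false | step := -3 | result := 0 | iter turn=0: | result := -4 | iter turn=1: | result := -8 | iter turn=2: | result := -12 | result 28. g: total := 8 | count := 1 | ((base + 7) == (count + step)): false | step := -3 | result := 0 | iter turn=0: | result := -4 | iter turn=1: | result := -8 | iter turn=2: | result := -12 | result 28. Both give 28.
Checked all 21 inputs in the declared domain: the outputs agree on every one.
verdict: equivalent


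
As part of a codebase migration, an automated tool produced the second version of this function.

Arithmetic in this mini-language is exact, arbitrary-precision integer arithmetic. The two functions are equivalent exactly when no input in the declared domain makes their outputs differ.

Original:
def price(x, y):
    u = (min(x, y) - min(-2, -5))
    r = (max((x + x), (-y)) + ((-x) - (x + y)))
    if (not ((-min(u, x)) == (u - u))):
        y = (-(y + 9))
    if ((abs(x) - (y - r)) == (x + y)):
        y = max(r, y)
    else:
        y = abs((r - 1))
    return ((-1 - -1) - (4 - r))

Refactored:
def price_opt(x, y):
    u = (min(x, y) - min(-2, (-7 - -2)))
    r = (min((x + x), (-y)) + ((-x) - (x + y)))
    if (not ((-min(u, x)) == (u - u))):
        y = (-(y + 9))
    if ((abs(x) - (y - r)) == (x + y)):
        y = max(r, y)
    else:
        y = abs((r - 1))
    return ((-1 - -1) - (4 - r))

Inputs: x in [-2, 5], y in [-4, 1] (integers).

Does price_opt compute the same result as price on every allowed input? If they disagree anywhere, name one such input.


At x=-2, y=-4: price gives 8, price_opt gives 0.
verdict: not equivalent; witness: x=-2, y=-4


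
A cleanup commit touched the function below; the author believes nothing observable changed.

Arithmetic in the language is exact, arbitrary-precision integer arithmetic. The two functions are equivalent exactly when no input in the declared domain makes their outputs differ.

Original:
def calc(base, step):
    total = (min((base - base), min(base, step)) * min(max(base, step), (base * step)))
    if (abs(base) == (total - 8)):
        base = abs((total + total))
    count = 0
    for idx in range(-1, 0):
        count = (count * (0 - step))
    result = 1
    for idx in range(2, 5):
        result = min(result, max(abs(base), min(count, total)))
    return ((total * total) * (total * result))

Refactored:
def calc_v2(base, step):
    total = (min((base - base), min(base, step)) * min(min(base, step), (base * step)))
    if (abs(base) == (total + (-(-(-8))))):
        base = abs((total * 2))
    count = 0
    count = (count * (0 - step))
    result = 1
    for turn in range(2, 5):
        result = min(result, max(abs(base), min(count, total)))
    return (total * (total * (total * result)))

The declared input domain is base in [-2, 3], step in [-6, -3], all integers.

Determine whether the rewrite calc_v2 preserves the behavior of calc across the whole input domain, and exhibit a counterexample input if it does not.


Take base=-2, step=-6.
calc: total=12, then (abs(base) == (total - 8)) is false, then count=0, then (idx=-1), then count=0, then result=1, then (idx=2), then result=1, then (idx=3), then result=1, then (idx=4), then result=1, then returns 1728
calc_v2: total=36, then (abs(base) == (total + (-(-(-8))))) is false, then count=0, then count=0, then result=1, then (turn=2), then result=1, then (turn=3), then result=1, then (turn=4), then result=1, then returns 46656
1728 vs 46656 — the two versions disagree here.
verdict: not equivalent; witness: base=-2, step=-6


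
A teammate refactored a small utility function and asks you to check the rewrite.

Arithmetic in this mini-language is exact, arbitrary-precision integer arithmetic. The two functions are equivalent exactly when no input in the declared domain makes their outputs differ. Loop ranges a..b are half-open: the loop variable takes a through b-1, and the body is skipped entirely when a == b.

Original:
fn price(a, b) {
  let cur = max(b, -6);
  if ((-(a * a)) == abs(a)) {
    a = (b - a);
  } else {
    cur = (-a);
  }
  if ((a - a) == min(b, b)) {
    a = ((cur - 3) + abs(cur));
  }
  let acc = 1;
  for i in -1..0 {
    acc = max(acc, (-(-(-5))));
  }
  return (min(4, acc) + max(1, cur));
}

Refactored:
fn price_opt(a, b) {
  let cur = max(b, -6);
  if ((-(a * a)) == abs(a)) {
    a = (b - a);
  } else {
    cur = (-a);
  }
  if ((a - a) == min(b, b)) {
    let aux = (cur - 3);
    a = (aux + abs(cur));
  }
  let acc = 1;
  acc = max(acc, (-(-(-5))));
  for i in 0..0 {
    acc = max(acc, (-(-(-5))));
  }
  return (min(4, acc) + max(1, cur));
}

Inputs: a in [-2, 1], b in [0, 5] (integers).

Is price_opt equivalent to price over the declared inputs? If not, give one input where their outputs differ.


Comparing the listings, the differences include: loop structure differs; constant usage differs; min/max/abs usage differs; local variable names differ; statement counts differ.
Tracing a=0, b=0: price: cur becomes 0; next ((-(a * a)) == abs(a)) evaluates to true; next a becomes 0; next ((a - a) == min(b, b)) evaluates to true; next a becomes -3; next acc becomes 1; next at i=-1:; next acc becomes 1; next final value 2 | price_opt: cur becomes 0; next ((-(a * a)) == abs(a)) evaluates to true; next a becomes 0; next ((a - a) == min(b, b)) evaluates to true; next aux becomes -3; next a becomes -3; next acc becomes 1; next acc becomes 1; next i never enters its loop body; next final value 2 — matching result 2.
Across all 24 domain points the two functions coincide.
verdict: equivalent


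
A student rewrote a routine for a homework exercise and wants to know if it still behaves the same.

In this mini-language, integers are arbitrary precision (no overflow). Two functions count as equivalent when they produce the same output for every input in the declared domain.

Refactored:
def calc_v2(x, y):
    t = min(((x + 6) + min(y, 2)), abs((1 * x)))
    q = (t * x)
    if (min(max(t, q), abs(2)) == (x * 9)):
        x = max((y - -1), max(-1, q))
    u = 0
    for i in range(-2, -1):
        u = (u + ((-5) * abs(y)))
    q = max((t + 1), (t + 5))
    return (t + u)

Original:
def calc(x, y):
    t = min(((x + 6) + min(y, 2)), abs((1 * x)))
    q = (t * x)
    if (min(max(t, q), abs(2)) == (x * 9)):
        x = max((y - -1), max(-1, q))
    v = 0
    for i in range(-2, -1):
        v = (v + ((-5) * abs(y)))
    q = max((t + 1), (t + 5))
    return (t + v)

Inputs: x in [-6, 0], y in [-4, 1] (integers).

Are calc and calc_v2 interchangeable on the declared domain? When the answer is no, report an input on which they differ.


Comparing the listings, the differences include: local variable names differ.
Spot check at x=0, y=0 — calc: t := 0 | q := 0 | (min(max(t, q), abs(2)) == (x * 9)): true | x := 1 | v := 0 | iter i=-2: | v := 0 | q := 5 | result 0. calc_v2: t := 0 | q := 0 | (min(max(t, q), abs(2)) == (x * 9)): true | x := 1 | u := 0 | iter i=-2: | u := 0 | q := 5 | result 0. Both give 0.
Sweeping the whole domain (42 inputs) finds no disagreement.
verdict: equivalent


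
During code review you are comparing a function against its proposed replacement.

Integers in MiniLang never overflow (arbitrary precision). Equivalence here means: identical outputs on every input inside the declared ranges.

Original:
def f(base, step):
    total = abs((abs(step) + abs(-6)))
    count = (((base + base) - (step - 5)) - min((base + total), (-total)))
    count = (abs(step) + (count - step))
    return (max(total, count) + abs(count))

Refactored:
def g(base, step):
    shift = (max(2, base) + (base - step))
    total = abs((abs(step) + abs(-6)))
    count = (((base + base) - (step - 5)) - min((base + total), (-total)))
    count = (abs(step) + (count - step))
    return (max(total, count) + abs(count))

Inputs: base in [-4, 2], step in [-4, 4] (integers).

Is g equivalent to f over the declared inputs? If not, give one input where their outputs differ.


Equivalent. Whatever the rewrite altered, no input in the stated domain can expose a difference.
Checked all 63 inputs in the declared domain: the outputs agree on every one.
One worked example (base=-1, step=-3) — f: total=9, then count=15, then count=21, then returns 42; g: shift=4, then total=9, then count=15, then count=21, then returns 42; agreement on 42.
verdict: equivalent


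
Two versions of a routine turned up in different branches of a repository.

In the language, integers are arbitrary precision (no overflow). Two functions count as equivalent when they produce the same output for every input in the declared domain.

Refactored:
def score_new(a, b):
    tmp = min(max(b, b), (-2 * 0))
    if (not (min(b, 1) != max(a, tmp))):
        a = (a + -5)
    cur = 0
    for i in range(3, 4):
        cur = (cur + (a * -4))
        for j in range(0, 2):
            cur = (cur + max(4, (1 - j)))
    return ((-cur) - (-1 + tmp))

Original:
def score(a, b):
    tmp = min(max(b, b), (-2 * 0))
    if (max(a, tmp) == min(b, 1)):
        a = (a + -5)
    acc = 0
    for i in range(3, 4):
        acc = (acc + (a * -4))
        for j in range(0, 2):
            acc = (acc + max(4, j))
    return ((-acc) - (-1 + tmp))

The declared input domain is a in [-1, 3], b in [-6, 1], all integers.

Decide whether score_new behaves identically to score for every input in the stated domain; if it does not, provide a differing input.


The two versions differ — the changes include arithmetic usage differs; also comparison usage differs; also constant usage differs; also local variable names differ; also boolean connective usage differs.
One worked example (a=0, b=-3) — score: tmp := -3 | (max(a, tmp) == min(b, 1)): false | acc := 0 | iter i=3: | acc := 0 | iter j=0: | acc := 4 | iter j=1: | acc := 8 | result -4; score_new: tmp := -3 | (not (min(b, 1) != max(a, tmp))): false | cur := 0 | iter i=3: | cur := 0 | iter j=0: | cur := 4 | iter j=1: | cur := 8 | result -4; agreement on -4.
Every one of the 40 inputs gives matching results.
verdict: equivalent


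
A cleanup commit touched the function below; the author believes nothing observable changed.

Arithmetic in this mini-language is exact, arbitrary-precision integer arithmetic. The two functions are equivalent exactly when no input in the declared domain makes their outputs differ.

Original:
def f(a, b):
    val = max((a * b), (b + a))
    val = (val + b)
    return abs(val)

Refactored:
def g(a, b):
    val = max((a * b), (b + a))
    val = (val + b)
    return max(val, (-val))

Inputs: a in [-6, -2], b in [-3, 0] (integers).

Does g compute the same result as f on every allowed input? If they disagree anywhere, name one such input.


Comparing the listings, the differences include: min/max/abs usage differs.
Tracing a=-3, b=0: f: val=0, then val=0, then returns 0 | g: val=0, then val=0, then returns 0 — matching result 0.
Checked all 20 inputs in the declared domain: the outputs agree on every one.
verdict: equivalent


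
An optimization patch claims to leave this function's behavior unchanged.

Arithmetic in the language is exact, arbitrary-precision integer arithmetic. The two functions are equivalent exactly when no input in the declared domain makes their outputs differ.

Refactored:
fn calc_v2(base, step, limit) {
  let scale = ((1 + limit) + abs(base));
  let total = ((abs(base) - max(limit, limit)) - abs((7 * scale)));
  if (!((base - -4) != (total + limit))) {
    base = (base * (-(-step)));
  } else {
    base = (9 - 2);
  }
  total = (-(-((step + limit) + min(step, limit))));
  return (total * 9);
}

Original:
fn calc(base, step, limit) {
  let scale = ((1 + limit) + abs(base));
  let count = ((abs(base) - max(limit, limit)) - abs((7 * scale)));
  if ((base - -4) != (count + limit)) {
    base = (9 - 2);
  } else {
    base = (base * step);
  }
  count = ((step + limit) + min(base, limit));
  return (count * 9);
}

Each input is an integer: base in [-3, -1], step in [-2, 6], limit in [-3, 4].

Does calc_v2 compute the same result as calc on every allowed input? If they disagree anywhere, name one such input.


Consider the input base=-3, step=-2, limit=-1.
calc: scale becomes 3; next count becomes -17; next ((base - -4) != (count + limit)) evaluates to true; next base becomes 7; next count becomes -4; next final value -36
calc_v2: scale becomes 3; next total becomes -17; next (!((base - -4) != (total + limit))) evaluates to false; next base becomes 7; next total becomes -5; next final value -45
-36 against -45: the behavior changed.
verdict: not equivalent; witness: base=-3, step=-2, limit=-1


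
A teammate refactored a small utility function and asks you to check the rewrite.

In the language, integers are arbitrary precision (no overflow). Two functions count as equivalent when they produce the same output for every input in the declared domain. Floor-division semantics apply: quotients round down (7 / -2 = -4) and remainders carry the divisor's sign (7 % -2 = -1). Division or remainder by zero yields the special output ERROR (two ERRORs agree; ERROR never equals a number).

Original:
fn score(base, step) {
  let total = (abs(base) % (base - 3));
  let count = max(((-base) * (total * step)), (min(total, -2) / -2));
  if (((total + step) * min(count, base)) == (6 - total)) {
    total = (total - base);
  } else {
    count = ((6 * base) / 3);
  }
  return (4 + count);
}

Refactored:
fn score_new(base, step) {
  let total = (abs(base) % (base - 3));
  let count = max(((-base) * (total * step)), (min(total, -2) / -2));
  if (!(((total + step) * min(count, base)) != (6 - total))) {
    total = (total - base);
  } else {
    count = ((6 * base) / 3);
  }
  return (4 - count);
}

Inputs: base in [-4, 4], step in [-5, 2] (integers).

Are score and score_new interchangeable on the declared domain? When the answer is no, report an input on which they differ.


There is a counterexample at base=-4, step=-5: -4 on one side, 12 on the other.
score: total = -3; count = 60; (((total + step) * min(count, base)) == (6 - total)) -> false; count = -8; return -4
score_new: total = -3; count = 60; (!(((total + step) * min(count, base)) != (6 - total))) -> false; count = -8; return 12
verdict: not equivalent; witness: base=-4, step=-5


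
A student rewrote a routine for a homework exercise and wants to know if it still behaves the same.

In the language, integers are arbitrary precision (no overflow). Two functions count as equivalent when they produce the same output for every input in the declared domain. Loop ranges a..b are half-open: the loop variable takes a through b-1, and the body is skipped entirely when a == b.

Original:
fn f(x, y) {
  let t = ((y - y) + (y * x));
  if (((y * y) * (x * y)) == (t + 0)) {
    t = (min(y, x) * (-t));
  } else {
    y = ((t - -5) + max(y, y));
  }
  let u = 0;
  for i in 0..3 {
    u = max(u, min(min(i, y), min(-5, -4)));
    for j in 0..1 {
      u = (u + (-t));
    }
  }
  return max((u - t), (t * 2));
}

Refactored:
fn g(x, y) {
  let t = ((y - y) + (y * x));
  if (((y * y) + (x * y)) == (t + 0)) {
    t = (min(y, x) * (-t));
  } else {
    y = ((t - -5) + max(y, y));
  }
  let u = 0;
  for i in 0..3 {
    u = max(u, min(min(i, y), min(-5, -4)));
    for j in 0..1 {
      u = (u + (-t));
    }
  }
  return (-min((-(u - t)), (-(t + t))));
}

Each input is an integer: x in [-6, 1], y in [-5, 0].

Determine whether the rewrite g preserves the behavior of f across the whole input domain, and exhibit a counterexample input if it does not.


Try x=-6, y=-1.
f: t=6, then (((y * y) * (x * y)) == (t + 0)) is true, then t=36, then u=0, then (i=0), then u=0, then (j=0), then u=-36, then (i=1), then u=-5, then (j=0), then u=-41, then (i=2), then u=-5, then (j=0), then u=-41, then returns 72
g: t=6, then (((y * y) + (x * y)) == (t + 0)) is false, then y=10, then u=0, then (i=0), then u=0, then (j=0), then u=-6, then (i=1), then u=-5, then (j=0), then u=-11, then (i=2), then u=-5, then (j=0), then u=-11, then returns 12
72 vs 12 — the two versions disagree here.
verdict: not equivalent; witness: x=-6, y=-1


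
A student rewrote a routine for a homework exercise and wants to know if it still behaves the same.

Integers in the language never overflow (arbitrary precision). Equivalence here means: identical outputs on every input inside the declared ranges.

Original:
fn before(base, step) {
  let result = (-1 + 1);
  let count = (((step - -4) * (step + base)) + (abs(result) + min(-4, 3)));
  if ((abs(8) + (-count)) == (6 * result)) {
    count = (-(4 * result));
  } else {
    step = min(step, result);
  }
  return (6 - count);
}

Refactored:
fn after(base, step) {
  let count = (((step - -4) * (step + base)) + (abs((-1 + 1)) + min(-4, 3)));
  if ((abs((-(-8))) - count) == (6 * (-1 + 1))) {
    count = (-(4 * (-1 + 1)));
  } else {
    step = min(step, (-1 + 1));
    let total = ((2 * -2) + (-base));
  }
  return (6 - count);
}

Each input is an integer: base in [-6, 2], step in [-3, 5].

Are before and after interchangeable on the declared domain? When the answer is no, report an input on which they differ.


Although constant usage differs; arithmetic usage differs; local variable names differ, 81/81 inputs agree.
verdict: equivalent


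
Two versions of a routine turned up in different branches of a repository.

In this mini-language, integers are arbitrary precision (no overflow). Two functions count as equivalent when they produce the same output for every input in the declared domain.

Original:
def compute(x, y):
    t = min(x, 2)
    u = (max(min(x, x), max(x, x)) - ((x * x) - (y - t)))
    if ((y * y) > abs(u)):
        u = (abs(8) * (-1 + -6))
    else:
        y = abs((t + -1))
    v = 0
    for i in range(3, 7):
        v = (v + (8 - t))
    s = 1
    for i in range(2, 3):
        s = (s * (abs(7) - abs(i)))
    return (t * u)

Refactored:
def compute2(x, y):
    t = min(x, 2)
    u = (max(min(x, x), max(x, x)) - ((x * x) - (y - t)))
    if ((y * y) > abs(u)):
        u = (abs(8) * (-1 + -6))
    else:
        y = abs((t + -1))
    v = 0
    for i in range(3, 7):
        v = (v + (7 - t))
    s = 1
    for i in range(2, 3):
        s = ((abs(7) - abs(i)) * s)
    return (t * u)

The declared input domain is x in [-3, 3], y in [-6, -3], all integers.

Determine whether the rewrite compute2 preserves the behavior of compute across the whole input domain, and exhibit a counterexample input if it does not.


The edit looks behavioral (`8` became `7`), but over these ranges it never changes the outcome.
One worked example (x=-1, y=-4) — compute: t := -1 | u := -5 | ((y * y) > abs(u)): true | u := -56 | v := 0 | iter i=3: | v := 9 | iter i=4: | v := 18 | iter i=5: | v := 27 | iter i=6: | v := 36 | s := 1 | iter i=2: | s := 5 | result 56; compute2: t := -1 | u := -5 | ((y * y) > abs(u)): true | u := -56 | v := 0 | iter i=3: | v := 8 | iter i=4: | v := 16 | iter i=5: | v := 24 | iter i=6: | v := 32 | s := 1 | iter i=2: | s := 5 | result 56; agreement on 56.
Checked all 28 inputs in the declared domain: the outputs agree on every one.
verdict: equivalent


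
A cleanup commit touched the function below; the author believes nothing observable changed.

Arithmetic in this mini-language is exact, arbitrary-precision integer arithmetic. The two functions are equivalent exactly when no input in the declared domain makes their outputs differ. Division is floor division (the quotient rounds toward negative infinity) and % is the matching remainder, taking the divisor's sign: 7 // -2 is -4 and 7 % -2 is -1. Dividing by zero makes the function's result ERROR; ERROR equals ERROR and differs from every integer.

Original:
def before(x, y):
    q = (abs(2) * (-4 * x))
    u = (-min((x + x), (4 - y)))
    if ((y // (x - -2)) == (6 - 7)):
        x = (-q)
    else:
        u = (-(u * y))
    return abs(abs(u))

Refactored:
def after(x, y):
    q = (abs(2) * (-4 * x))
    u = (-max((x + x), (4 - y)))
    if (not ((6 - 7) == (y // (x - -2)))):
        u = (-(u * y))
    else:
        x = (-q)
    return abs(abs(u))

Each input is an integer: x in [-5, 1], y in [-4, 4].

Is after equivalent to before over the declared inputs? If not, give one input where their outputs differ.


At x=-5, y=-4: before gives 40, after gives 32.
verdict: not equivalent; witness: x=-5, y=-4


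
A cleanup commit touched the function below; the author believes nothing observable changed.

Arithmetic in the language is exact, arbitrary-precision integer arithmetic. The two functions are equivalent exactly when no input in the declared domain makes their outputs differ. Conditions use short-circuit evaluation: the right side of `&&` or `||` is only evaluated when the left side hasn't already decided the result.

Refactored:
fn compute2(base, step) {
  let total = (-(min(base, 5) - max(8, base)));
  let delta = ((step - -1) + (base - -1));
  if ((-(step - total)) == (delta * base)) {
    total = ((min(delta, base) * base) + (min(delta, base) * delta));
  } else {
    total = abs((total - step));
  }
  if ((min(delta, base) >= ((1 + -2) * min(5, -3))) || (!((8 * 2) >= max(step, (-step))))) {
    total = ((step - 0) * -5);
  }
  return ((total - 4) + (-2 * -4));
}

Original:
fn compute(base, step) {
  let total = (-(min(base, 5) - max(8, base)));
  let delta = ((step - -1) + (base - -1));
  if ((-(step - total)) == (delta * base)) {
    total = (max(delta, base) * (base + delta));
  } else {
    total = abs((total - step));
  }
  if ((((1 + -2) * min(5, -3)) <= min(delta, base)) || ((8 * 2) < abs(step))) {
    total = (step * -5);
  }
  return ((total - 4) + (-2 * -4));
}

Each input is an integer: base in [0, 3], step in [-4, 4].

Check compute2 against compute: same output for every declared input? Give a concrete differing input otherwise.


Consider the input base=1, step=2.
compute: total becomes 7; next delta becomes 5; next ((-(step - total)) == (delta * base)) evaluates to true; next total becomes 30; next ((((1 + -2) * min(5, -3)) <= min(delta, base)) || ((8 * 2) < abs(step))) evaluates to false; next final value 34
compute2: total becomes 7; next delta becomes 5; next ((-(step - total)) == (delta * base)) evaluates to true; next total becomes 6; next ((min(delta, base) >= ((1 + -2) * min(5, -3))) || (!((8 * 2) >= max(step, (-step))))) evaluates to false; next final value 10
34 vs 10 — the two versions disagree here.
verdict: not equivalent; witness: base=1, step=2


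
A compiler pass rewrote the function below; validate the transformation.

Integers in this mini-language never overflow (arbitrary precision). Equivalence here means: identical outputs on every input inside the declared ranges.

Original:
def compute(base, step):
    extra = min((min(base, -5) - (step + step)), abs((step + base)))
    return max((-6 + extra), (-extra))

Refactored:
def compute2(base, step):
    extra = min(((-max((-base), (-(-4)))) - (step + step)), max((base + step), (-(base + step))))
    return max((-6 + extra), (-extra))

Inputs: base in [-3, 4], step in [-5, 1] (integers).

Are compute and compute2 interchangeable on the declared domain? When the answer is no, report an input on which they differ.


Evaluate both at base=-3, step=-5.
compute: extra := 5 | result -1
compute2: extra := 6 | result 0
-1 vs 0 — the two versions disagree here.
verdict: not equivalent; witness: base=-3, step=-5


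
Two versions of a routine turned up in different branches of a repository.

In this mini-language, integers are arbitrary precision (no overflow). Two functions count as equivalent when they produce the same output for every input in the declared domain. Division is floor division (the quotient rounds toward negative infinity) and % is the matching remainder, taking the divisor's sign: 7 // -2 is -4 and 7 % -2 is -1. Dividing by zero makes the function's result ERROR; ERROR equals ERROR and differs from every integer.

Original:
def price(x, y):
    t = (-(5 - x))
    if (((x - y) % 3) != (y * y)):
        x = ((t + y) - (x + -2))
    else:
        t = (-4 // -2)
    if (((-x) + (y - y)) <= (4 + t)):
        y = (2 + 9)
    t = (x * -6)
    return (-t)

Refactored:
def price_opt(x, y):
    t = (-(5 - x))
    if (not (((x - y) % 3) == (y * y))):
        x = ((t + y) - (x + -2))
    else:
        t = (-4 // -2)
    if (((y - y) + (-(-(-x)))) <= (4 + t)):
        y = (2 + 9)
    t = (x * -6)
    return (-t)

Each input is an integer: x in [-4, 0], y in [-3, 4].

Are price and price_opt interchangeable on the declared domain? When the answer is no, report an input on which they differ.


Equivalent — the differences include comparison usage differs; also boolean connective usage differs, yet no declared input distinguishes the two.
Spot check at x=-3, y=1 — price: t := -8 | (((x - y) % 3) != (y * y)): true | x := -2 | (((-x) + (y - y)) <= (4 + t)): false | t := 12 | result -12. price_opt: t := -8 | (not (((x - y) % 3) == (y * y))): true | x := -2 | (((y - y) + (-(-(-x)))) <= (4 + t)): false | t := 12 | result -12. Both give -12.
An exhaustive pass over the 40 declared inputs shows identical outputs.
verdict: equivalent


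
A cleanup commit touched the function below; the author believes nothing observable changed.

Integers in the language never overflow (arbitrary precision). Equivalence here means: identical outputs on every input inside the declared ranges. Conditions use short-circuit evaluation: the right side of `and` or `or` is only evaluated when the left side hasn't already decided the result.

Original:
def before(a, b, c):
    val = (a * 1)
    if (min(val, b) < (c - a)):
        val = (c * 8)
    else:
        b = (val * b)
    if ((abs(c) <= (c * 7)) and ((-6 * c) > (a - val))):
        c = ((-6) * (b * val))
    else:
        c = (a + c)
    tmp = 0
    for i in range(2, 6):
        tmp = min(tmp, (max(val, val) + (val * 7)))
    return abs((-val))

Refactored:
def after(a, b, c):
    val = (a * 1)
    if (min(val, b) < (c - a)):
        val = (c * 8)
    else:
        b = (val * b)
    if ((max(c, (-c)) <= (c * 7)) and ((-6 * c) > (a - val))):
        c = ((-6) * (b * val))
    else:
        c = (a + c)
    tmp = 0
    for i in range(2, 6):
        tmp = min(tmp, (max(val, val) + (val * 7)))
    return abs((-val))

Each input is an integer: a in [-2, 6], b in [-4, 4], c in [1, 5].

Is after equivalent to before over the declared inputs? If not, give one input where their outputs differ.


The two are interchangeable: min/max/abs usage differs, and every declared input agrees.
Tracing a=4, b=-4, c=4: before: val becomes 4; next (min(val, b) < (c - a)) evaluates to true; next val becomes 32; next ((abs(c) <= (c * 7)) and ((-6 * c) > (a - val))) evaluates to true; next c becomes 768; next tmp becomes 0; next at i=2:; next tmp becomes 0; next at i=3:; next tmp becomes 0; next at i=4:; next tmp becomes 0; next at i=5:; next tmp becomes 0; next final value 32 | after: val becomes 4; next (min(val, b) < (c - a)) evaluates to true; next val becomes 32; next ((max(c, (-c)) <= (c * 7)) and ((-6 * c) > (a - val))) evaluates to true; next c becomes 768; next tmp becomes 0; next at i=2:; next tmp becomes 0; next at i=3:; next tmp becomes 0; next at i=4:; next tmp becomes 0; next at i=5:; next tmp becomes 0; next final value 32 — matching result 32.
Every one of the 405 inputs gives matching results.
verdict: equivalent


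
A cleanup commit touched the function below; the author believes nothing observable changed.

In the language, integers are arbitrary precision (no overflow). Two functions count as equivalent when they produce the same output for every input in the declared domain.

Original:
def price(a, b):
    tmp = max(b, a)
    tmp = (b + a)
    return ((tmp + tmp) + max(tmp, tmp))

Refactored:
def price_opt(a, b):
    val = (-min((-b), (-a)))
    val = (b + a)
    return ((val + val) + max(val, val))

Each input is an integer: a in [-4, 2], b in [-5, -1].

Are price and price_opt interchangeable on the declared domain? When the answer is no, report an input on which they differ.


This is a faithful refactor — min/max/abs usage differs, plus local variable names differ, but the computed results match everywhere.
Spot check at a=-4, b=-4 — price: tmp := -4 | tmp := -8 | result -24. price_opt: val := -4 | val := -8 | result -24. Both give -24.
Sweeping the whole domain (35 inputs) finds no disagreement.
verdict: equivalent
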